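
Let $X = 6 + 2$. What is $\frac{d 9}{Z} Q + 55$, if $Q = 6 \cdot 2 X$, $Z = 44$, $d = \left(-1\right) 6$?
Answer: $- \frac{691}{11} \approx -62.818$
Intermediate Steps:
$d = -6$
$X = 8$
$Q = 96$ ($Q = 6 \cdot 2 \cdot 8 = 12 \cdot 8 = 96$)
$\frac{d 9}{Z} Q + 55 = \frac{\left(-6\right) 9}{44} \cdot 96 + 55 = \left(-54\right) \frac{1}{44} \cdot 96 + 55 = \left(- \frac{27}{22}\right) 96 + 55 = - \frac{1296}{11} + 55 = - \frac{691}{11}$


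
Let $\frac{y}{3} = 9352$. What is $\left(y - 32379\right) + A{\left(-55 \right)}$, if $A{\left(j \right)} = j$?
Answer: $-4378$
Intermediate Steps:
$y = 28056$ ($y = 3 \cdot 9352 = 28056$)
$\left(y - 32379\right) + A{\left(-55 \right)} = \left(28056 - 32379\right) - 55 = -4323 - 55 = -4378$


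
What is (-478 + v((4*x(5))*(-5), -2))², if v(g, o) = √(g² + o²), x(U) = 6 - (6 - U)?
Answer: 238488 - 1912*√2501 ≈ 1.4287e+5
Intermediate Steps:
x(U) = U (x(U) = 6 + (-6 + U) = U)
(-478 + v((4*x(5))*(-5), -2))² = (-478 + √(((4*5)*(-5))² + (-2)²))² = (-478 + √((20*(-5))² + 4))² = (-478 + √((-100)² + 4))² = (-478 + √(10000 + 4))² = (-478 + √10004)² = (-478 + 2*√2501)²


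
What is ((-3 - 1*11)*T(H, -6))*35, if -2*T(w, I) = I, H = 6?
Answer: -1470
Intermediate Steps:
T(w, I) = -I/2
((-3 - 1*11)*T(H, -6))*35 = ((-3 - 1*11)*(-½*(-6)))*35 = ((-3 - 11)*3)*35 = -14*3*35 = -42*35 = -1470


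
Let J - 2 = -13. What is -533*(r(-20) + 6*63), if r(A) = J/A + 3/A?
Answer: -1008436/5 ≈ -2.0169e+5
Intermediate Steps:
J = -11 (J = 2 - 13 = -11)
r(A) = -8/A (r(A) = -11/A + 3/A = -8/A)
-533*(r(-20) + 6*63) = -533*(-8/(-20) + 6*63) = -533*(-8*(-1/20) + 378) = -533*(⅖ + 378) = -533*1892/5 = -1008436/5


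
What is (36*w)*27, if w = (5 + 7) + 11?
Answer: 22356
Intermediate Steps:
w = 23 (w = 12 + 11 = 23)
(36*w)*27 = (36*23)*27 = 828*27 = 22356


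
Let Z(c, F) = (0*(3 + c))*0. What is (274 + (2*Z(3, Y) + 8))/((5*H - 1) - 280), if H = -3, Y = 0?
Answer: -141/148 ≈ -0.95270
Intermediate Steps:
Z(c, F) = 0 (Z(c, F) = 0*0 = 0)
(274 + (2*Z(3, Y) + 8))/((5*H - 1) - 280) = (274 + (2*0 + 8))/((5*(-3) - 1) - 280) = (274 + (0 + 8))/((-15 - 1) - 280) = (274 + 8)/(-16 - 280) = 282/(-296) = 282*(-1/296) = -141/148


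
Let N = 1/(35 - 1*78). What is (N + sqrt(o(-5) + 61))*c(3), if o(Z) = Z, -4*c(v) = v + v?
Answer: 3/86 - 3*sqrt(14) ≈ -11.190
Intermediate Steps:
c(v) = -v/2 (c(v) = -(v + v)/4 = -v/2)
N = -1/43 (N = 1/(35 - 78) = 1/(-43) = -1/43 ≈ -0.023256)
(N + sqrt(o(-5) + 61))*c(3) = (-1/43 + sqrt(-5 + 61))*(-1/2*3) = (-1/43 + sqrt(56))*(-3/2) = (-1/43 + 2*sqrt(14))*(-3/2) = 3/86 - 3*sqrt(14)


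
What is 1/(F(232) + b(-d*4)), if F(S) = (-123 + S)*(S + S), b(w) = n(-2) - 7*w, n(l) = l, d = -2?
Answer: 1/50518 ≈ 1.9795e-5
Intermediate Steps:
b(w) = -2 - 7*w
F(S) = 2*S*(-123 + S) (F(S) = (-123 + S)*(2*S) = 2*S*(-123 + S))
1/(F(232) + b(-d*4)) = 1/(2*232*(-123 + 232) + (-2 - 7*(-1*(-2))*4)) = 1/(2*232*109 + (-2 - 14*4)) = 1/(50576 + (-2 - 7*8)) = 1/(50576 + (-2 - 56)) = 1/(50576 - 58) = 1/50518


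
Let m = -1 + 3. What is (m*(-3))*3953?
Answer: -23718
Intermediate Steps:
m = 2
(m*(-3))*3953 = (2*(-3))*3953 = -6*3953 = -23718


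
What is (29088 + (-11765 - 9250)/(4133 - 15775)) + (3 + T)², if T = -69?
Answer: 389376063/11642 ≈ 33446.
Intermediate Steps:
(29088 + (-11765 - 9250)/(4133 - 15775)) + (3 + T)² = (29088 + (-11765 - 9250)/(4133 - 15775)) + (3 - 69)² = (29088 - 21015/(-11642)) + (-66)² = (29088 - 21015*(-1/11642)) + 4356 = (29088 + 21015/11642) + 4356 = 338663511/11642 + 4356 = 389376063/11642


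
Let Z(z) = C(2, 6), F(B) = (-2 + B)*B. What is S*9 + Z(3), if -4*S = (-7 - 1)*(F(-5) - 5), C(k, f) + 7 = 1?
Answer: 534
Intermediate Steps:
F(B) = B*(-2 + B)
C(k, f) = -6 (C(k, f) = -7 + 1 = -6)
S = 60 (S = -(-7 - 1)*(-5*(-2 - 5) - 5)/4 = -(-2)*(-5*(-7) - 5) = -(-2)*(35 - 5) = -(-2)*30 = -¼*(-240) = 60)
Z(z) = -6
S*9 + Z(3) = 60*9 - 6 = 540 - 6 = 534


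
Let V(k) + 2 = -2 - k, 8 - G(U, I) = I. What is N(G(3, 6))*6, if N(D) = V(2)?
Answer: -36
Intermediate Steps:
G(U, I) = 8 - I
V(k) = -4 - k (V(k) = -2 + (-2 - k) = -4 - k)
N(D) = -6 (N(D) = -4 - 1*2 = -4 - 2 = -6)
N(G(3, 6))*6 = -6*6 = -36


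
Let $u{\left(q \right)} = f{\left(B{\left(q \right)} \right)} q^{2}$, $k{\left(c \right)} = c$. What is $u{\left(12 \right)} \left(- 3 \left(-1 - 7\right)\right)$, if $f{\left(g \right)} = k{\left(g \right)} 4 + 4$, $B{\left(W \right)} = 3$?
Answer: $55296$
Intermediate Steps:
$f{\left(g \right)} = 4 + 4 g$ ($f{\left(g \right)} = g 4 + 4 = 4 g + 4 = 4 + 4 g$)
$u{\left(q \right)} = 16 q^{2}$ ($u{\left(q \right)} = \left(4 + 4 \cdot 3\right) q^{2} = \left(4 + 12\right) q^{2} = 16 q^{2}$)
$u{\left(12 \right)} \left(- 3 \left(-1 - 7\right)\right) = 16 \cdot 12^{2} \left(- 3 \left(-1 - 7\right)\right) = 16 \cdot 144 \left(\left(-3\right) \left(-8\right)\right) = 2304 \cdot 24 = 55296$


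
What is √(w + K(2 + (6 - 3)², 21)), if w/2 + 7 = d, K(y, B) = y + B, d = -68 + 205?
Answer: 2*√73 ≈ 17.088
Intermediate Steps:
d = 137
K(y, B) = B + y
w = 260 (w = -14 + 2*137 = -14 + 274 = 260)
√(w + K(2 + (6 - 3)², 21)) = √(260 + (21 + (2 + (6 - 3)²))) = √(260 + (21 + (2 + 3²))) = √(260 + (21 + (2 + 9))) = √(260 + (21 + 11)) = √(260 + 32) = √292 = 2*√73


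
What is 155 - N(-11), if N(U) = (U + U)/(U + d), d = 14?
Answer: 487/3 ≈ 162.33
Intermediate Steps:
N(U) = 2*U/(14 + U) (N(U) = (U + U)/(U + 14) = (2*U)/(14 + U) = 2*U/(14 + U))
155 - N(-11) = 155 - 2*(-11)/(14 - 11) = 155 - 2*(-11)/3 = 155 - 1*(-22/3) = 155 + 22/3 = 487/3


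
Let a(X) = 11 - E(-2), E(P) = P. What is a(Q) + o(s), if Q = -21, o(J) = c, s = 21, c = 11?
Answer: 24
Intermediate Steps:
o(J) = 11
a(X) = 13 (a(X) = 11 - 1*(-2) = 11 + 2 = 13)
a(Q) + o(s) = 13 + 11 = 24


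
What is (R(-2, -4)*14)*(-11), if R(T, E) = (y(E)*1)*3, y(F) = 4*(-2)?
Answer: 3696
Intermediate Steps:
y(F) = -8
R(T, E) = -24 (R(T, E) = -8*1*3 = -8*3 = -24)
(R(-2, -4)*14)*(-11) = -24*14*(-11) = -336*(-11) = 3696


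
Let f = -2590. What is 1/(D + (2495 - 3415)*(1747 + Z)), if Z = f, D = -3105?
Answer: 1/772455 ≈ 1.2946e-6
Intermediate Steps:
Z = -2590
1/(D + (2495 - 3415)*(1747 + Z)) = 1/(-3105 + (2495 - 3415)*(1747 - 2590)) = 1/(-3105 - 920*(-843)) = 1/(-3105 + 775560) = 1/772455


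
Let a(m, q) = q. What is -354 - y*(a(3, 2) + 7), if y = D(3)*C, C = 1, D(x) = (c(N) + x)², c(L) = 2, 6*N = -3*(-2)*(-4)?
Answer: -579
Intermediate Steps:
N = -4 (N = (-3*(-2)*(-4))/6 = (6*(-4))/6 = (⅙)*(-24) = -4)
D(x) = (2 + x)²
y = 25 (y = (2 + 3)²*1 = 5²*1 = 25*1 = 25)
-354 - y*(a(3, 2) + 7) = -354 - 25*(2 + 7) = -354 - 25*9 = -354 - 1*225 = -354 - 225 = -579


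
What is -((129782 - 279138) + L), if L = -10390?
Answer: 159746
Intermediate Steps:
-((129782 - 279138) + L) = -((129782 - 279138) - 10390) = -(-149356 - 10390) = -1*(-159746) = 159746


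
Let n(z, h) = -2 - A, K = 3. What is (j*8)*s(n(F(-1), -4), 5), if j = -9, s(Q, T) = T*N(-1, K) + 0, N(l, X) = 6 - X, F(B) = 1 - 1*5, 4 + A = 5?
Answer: -1080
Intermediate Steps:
A = 1 (A = -4 + 5 = 1)
F(B) = -4 (F(B) = 1 - 5 = -4)
n(z, h) = -3 (n(z, h) = -2 - 1*1 = -2 - 1 = -3)
s(Q, T) = 3*T (s(Q, T) = T*(6 - 1*3) + 0 = T*(6 - 3) + 0 = T*3 + 0 = 3*T + 0 = 3*T)
(j*8)*s(n(F(-1), -4), 5) = (-9*8)*(3*5) = -72*15 = -1080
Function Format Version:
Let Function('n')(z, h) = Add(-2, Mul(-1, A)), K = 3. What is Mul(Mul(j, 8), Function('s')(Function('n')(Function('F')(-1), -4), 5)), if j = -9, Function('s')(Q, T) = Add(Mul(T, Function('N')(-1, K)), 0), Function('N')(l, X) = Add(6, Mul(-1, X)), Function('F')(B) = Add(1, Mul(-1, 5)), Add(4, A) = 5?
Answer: -1080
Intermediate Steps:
A = 1 (A = Add(-4, 5) = 1)
Function('F')(B) = -4 (Function('F')(B) = Add(1, -5) = -4)
Function('n')(z, h) = -3 (Function('n')(z, h) = Add(-2, Mul(-1, 1)) = Add(-2, -1) = -3)
Function('s')(Q, T) = Mul(3, T) (Function('s')(Q, T) = Add(Mul(T, Add(6, Mul(-1, 3))), 0) = Add(Mul(T, Add(6, -3)), 0) = Add(Mul(T, 3), 0) = Add(Mul(3, T), 0) = Mul(3, T))
Mul(Mul(j, 8), Function('s')(Function('n')(Function('F')(-1), -4), 5)) = Mul(Mul(-9, 8), Mul(3, 5)) = Mul(-72, 15) = -1080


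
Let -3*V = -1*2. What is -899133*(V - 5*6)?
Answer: 26374568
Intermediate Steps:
V = 2/3 (V = -(-1)*2/3 = -1/3*(-2) = 2/3 ≈ 0.66667)
-899133*(V - 5*6) = -899133*(2/3 - 5*6) = -899133*(2/3 - 30) = -899133*(-88/3) = 26374568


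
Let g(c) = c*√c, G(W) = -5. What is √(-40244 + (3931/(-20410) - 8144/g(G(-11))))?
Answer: √(-16764446848110 - 135701224256*I*√5)/20410 ≈ 1.8154 - 200.62*I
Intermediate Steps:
g(c) = c^(3/2)
√(-40244 + (3931/(-20410) - 8144/g(G(-11)))) = √(-40244 + (3931/(-20410) - 8144*I*√5/25)) = √(-40244 + (3931*(-1/20410) - 8144*I*√5/25)) = √(-40244 + (-3931/20410 - 8144*I*√5/25)) = √(-821383971/20410 - 8144*I*√5/25)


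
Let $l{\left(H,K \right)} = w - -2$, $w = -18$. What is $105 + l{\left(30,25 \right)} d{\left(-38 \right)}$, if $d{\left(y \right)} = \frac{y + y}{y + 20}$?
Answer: $\frac{337}{9} \approx 37.444$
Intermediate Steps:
$l{\left(H,K \right)} = -16$ ($l{\left(H,K \right)} = -18 - -2 = -18 + 2 = -16$)
$d{\left(y \right)} = \frac{2 y}{20 + y}$
$105 + l{\left(30,25 \right)} d{\left(-38 \right)} = 105 - 16 \cdot 2 \left(-38\right) \frac{1}{20 - 38} = 105 - 16 \cdot 2 \left(-38\right) \frac{1}{-18} = 105 - 16 \cdot 2 \left(-38\right) \left(- \frac{1}{18}\right) = 105 - \frac{608}{9} = \frac{337}{9}$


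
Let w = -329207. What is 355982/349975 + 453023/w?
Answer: -41354958151/115214219825 ≈ -0.35894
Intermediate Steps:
355982/349975 + 453023/w = 355982/349975 + 453023/(-329207) = 355982*(1/349975) + 453023*(-1/329207) = 355982/349975 - 453023/329207 = -41354958151/115214219825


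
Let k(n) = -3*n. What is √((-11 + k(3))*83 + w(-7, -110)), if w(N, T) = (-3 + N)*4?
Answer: 10*I*√17 ≈ 41.231*I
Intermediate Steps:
w(N, T) = -12 + 4*N
√((-11 + k(3))*83 + w(-7, -110)) = √((-11 - 3*3)*83 + (-12 + 4*(-7))) = √((-11 - 9)*83 + (-12 - 28)) = √(-20*83 - 40) = √(-1660 - 40) = √(-1700) = 10*I*√17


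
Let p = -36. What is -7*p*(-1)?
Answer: -252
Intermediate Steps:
-7*p*(-1) = -7*(-36)*(-1) = 252*(-1) = -252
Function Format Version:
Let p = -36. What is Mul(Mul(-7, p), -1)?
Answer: -252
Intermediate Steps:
Mul(Mul(-7, p), -1) = Mul(Mul(-7, -36), -1) = Mul(252, -1) = -252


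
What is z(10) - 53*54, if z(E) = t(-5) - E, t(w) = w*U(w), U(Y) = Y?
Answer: -2847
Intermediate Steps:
t(w) = w² (t(w) = w*w = w²)
z(E) = 25 - E (z(E) = (-5)² - E = 25 - E)
z(10) - 53*54 = (25 - 1*10) - 53*54 = (25 - 10) - 2862 = 15 - 2862 = -2847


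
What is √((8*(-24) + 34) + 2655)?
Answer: √2497 ≈ 49.970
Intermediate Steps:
√((8*(-24) + 34) + 2655) = √((-192 + 34) + 2655) = √(-158 + 2655) = √2497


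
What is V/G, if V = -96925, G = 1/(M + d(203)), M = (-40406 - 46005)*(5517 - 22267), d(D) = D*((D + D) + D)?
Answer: -140299700978225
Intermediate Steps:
d(D) = 3*D² (d(D) = D*(2*D + D) = D*(3*D) = 3*D²)
M = 1447384250 (M = -86411*(-16750) = 1447384250)
G = 1/1447507877 (G = 1/(1447384250 + 3*203²) = 1/(1447384250 + 3*41209) = 1/(1447384250 + 123627) = 1/1447507877 ≈ 6.9084e-10)
V/G = -96925/1/1447507877 = -96925*1447507877 = -140299700978225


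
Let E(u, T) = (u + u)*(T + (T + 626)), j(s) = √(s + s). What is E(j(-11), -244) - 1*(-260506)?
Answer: 260506 + 276*I*√22 ≈ 2.6051e+5 + 1294.6*I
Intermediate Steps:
j(s) = √2*√s (j(s) = √(2*s) = √2*√s)
E(u, T) = 2*u*(626 + 2*T) (E(u, T) = (2*u)*(T + (626 + T)) = (2*u)*(626 + 2*T) = 2*u*(626 + 2*T))
E(j(-11), -244) - 1*(-260506) = 4*(√2*√(-11))*(313 - 244) - 1*(-260506) = 4*(√2*(I*√11))*69 + 260506 = 4*(I*√22)*69 + 260506 = 276*I*√22 + 260506 = 260506 + 276*I*√22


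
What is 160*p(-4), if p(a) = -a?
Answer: 640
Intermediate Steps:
160*p(-4) = 160*(-1*(-4)) = 160*4 = 640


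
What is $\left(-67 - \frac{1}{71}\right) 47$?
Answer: $- \frac{223626}{71} \approx -3149.7$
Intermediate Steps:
$\left(-67 - \frac{1}{71}\right) 47 = \left(- \frac{4758}{71}\right) 47 = - \frac{223626}{71}$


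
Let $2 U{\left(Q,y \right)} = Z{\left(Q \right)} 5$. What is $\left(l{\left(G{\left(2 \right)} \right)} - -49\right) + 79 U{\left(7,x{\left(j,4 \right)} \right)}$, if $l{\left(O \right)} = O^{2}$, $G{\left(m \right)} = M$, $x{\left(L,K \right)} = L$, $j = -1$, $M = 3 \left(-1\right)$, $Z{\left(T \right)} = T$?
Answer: $\frac{2881}{2} \approx 1440.5$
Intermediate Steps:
$M = -3$
$U{\left(Q,y \right)} = \frac{5 Q}{2}$ ($U{\left(Q,y \right)} = \frac{Q 5}{2} = \frac{5 Q}{2}$)
$G{\left(m \right)} = -3$
$\left(l{\left(G{\left(2 \right)} \right)} - -49\right) + 79 U{\left(7,x{\left(j,4 \right)} \right)} = \left(\left(-3\right)^{2} - -49\right) + 79 \cdot \frac{5}{2} \cdot 7 = \left(9 + 49\right) + 79 \cdot \frac{35}{2} = 58 + \frac{2765}{2} = \frac{2881}{2}$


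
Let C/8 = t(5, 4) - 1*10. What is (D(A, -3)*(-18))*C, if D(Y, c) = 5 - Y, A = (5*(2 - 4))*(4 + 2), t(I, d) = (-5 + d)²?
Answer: 84240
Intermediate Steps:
A = -60 (A = (5*(-2))*6 = -10*6 = -60)
C = -72 (C = 8*((-5 + 4)² - 1*10) = 8*((-1)² - 10) = 8*(1 - 10) = 8*(-9) = -72)
(D(A, -3)*(-18))*C = ((5 - 1*(-60))*(-18))*(-72) = ((5 + 60)*(-18))*(-72) = (65*(-18))*(-72) = -1170*(-72) = 84240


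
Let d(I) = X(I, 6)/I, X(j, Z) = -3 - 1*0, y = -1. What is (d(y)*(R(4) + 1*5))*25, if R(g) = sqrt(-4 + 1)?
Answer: 375 + 75*I*sqrt(3) ≈ 375.0 + 129.9*I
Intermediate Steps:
R(g) = I*sqrt(3) (R(g) = sqrt(-3) = I*sqrt(3))
X(j, Z) = -3 (X(j, Z) = -3 + 0 = -3)
d(I) = -3/I
(d(y)*(R(4) + 1*5))*25 = ((-3/(-1))*(I*sqrt(3) + 1*5))*25 = ((-3*(-1))*(I*sqrt(3) + 5))*25 = (3*(5 + I*sqrt(3)))*25 = (15 + 3*I*sqrt(3))*25 = 375 + 75*I*sqrt(3)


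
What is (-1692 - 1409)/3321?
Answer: -3101/3321 ≈ -0.93375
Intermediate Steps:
(-1692 - 1409)/3321 = -3101*1/3321 = -3101/3321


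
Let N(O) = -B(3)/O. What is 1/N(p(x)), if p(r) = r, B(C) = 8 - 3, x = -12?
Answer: 12/5 ≈ 2.4000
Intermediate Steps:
B(C) = 5
N(O) = -5/O
1/N(p(x)) = 1/(-5/(-12)) = 1/(-5*(-1/12)) = 1/(5/12) = 12/5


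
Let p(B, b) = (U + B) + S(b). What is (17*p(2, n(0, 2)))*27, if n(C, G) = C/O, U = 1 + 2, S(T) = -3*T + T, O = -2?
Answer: 2295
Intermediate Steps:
S(T) = -2*T
U = 3
n(C, G) = -C/2 (n(C, G) = C/(-2) = C*(-½) = -C/2)
p(B, b) = 3 + B - 2*b (p(B, b) = (3 + B) - 2*b = 3 + B - 2*b)
(17*p(2, n(0, 2)))*27 = (17*(3 + 2 - (-1)*0))*27 = (17*(3 + 2 - 2*0))*27 = (17*(3 + 2 + 0))*27 = (17*5)*27 = 85*27 = 2295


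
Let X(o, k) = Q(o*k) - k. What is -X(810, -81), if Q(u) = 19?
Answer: -100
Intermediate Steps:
X(o, k) = 19 - k
-X(810, -81) = -(19 - 1*(-81)) = -(19 + 81) = -1*100 = -100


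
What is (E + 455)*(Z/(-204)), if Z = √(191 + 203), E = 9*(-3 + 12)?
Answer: -134*√394/51 ≈ -52.153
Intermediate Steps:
E = 81 (E = 9*9 = 81)
Z = √394 ≈ 19.849
(E + 455)*(Z/(-204)) = (81 + 455)*(√394/(-204)) = 536*(√394*(-1/204)) = 536*(-√394/204) = -134*√394/51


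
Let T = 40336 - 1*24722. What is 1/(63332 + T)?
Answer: 1/78946 ≈ 1.2667e-5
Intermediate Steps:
T = 15614 (T = 40336 - 24722 = 15614)
1/(63332 + T) = 1/(63332 + 15614) = 1/78946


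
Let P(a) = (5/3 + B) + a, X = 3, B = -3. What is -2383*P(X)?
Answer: -11915/3 ≈ -3971.7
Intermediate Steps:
P(a) = -4/3 + a (P(a) = (5/3 - 3) + a = -4/3 + a)
-2383*P(X) = -2383*(-4/3 + 3) = -2383*5/3 = -11915/3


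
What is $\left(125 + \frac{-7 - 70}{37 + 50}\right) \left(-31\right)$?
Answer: $- \frac{334738}{87} \approx -3847.6$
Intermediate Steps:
$\left(125 + \frac{-7 - 70}{37 + 50}\right) \left(-31\right) = \left(125 - \frac{77}{87}\right) \left(-31\right) = \frac{10798}{87} \left(-31\right) = - \frac{334738}{87}$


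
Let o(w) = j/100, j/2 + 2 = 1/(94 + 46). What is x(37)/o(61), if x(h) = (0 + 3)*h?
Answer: -259000/93 ≈ -2784.9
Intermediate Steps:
j = -279/70 (j = -4 + 2/(94 + 46) = -4 + 2/140 = -4 + 2*(1/140) = -4 + 1/70 = -279/70 ≈ -3.9857)
o(w) = -279/7000 (o(w) = -279/70/100 = -279/70*1/100 = -279/7000)
x(h) = 3*h
x(37)/o(61) = (3*37)/(-279/7000) = 111*(-7000/279) = -259000/93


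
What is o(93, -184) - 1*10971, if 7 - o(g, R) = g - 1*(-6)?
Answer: -11063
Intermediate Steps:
o(g, R) = 1 - g (o(g, R) = 7 - (g - 1*(-6)) = 7 - (g + 6) = 7 - (6 + g) = 7 + (-6 - g) = 1 - g)
o(93, -184) - 1*10971 = (1 - 1*93) - 1*10971 = (1 - 93) - 10971 = -92 - 10971 = -11063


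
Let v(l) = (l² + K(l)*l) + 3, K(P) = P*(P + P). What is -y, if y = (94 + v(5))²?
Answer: -138384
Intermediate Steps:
K(P) = 2*P² (K(P) = P*(2*P) = 2*P²)
v(l) = 3 + l² + 2*l³ (v(l) = (l² + (2*l²)*l) + 3 = (l² + 2*l³) + 3 = 3 + l² + 2*l³)
y = 138384 (y = (94 + (3 + 5² + 2*5³))² = (94 + (3 + 25 + 2*125))² = (94 + (3 + 25 + 250))² = (94 + 278)² = 372² = 138384)
-y = -1*138384 = -138384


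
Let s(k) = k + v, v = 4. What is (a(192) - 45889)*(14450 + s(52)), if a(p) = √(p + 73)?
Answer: -665665834 + 14506*√265 ≈ -6.6543e+8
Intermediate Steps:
s(k) = 4 + k (s(k) = k + 4 = 4 + k)
a(p) = √(73 + p)
(a(192) - 45889)*(14450 + s(52)) = (√(73 + 192) - 45889)*(14450 + (4 + 52)) = (√265 - 45889)*(14450 + 56) = (-45889 + √265)*14506 = -665665834 + 14506*√265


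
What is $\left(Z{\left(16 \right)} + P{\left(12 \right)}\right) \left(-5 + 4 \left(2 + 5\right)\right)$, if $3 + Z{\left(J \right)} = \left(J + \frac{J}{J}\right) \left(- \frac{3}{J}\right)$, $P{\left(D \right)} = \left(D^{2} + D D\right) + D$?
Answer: $\frac{108123}{16} \approx 6757.7$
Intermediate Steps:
$P{\left(D \right)} = D + 2 D^{2}$ ($P{\left(D \right)} = \left(D^{2} + D^{2}\right) + D = 2 D^{2} + D = D + 2 D^{2}$)
$Z{\left(J \right)} = -3 - \frac{3 \left(1 + J\right)}{J}$ ($Z{\left(J \right)} = -3 + \left(J + \frac{J}{J}\right) \left(- \frac{3}{J}\right) = -3 + \left(J + 1\right) \left(- \frac{3}{J}\right) = -3 + \left(1 + J\right) \left(- \frac{3}{J}\right) = -3 - \frac{3 \left(1 + J\right)}{J}$)
$\left(Z{\left(16 \right)} + P{\left(12 \right)}\right) \left(-5 + 4 \left(2 + 5\right)\right) = \left(\left(-6 - \frac{3}{16}\right) + 12 \left(1 + 2 \cdot 12\right)\right) \left(-5 + 4 \left(2 + 5\right)\right) = \left(\left(-6 - \frac{3}{16}\right) + 12 \left(1 + 24\right)\right) \left(-5 + 4 \cdot 7\right) = \left(\left(-6 - \frac{3}{16}\right) + 12 \cdot 25\right) \left(-5 + 28\right) = \left(- \frac{99}{16} + 300\right) 23 = \frac{4701}{16} \cdot 23 = \frac{108123}{16}$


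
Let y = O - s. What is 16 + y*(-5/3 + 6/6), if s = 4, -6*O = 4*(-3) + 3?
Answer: 53/3 ≈ 17.667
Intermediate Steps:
O = 3/2 (O = -(4*(-3) + 3)/6 = -(-12 + 3)/6 = -1/6*(-9) = 3/2 ≈ 1.5000)
y = -5/2 (y = 3/2 - 1*4 = 3/2 - 4 = -5/2 ≈ -2.5000)
16 + y*(-5/3 + 6/6) = 16 - 5*(-5/3 + 6/6)/2 = 16 - 5*(-5*1/3 + 6*(1/6))/2 = 16 - 5*(-5/3 + 1)/2 = 16 - 5/2*(-2/3) = 16 + 5/3 = 53/3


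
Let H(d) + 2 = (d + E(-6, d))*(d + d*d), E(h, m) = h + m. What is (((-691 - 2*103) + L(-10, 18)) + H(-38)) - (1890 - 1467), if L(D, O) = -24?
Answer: -116638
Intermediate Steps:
H(d) = -2 + (-6 + 2*d)*(d + d²) (H(d) = -2 + (d + (-6 + d))*(d + d*d) = -2 + (-6 + 2*d)*(d + d²))
(((-691 - 2*103) + L(-10, 18)) + H(-38)) - (1890 - 1467) = (((-691 - 2*103) - 24) + (-2 - 6*(-38) - 4*(-38)² + 2*(-38)³)) - (1890 - 1467) = (((-691 - 1*206) - 24) + (-2 + 228 - 4*1444 + 2*(-54872))) - 1*423 = (((-691 - 206) - 24) + (-2 + 228 - 5776 - 109744)) - 423 = ((-897 - 24) - 115294) - 423 = (-921 - 115294) - 423 = -116215 - 423 = -116638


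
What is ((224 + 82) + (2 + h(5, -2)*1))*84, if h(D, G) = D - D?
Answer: 25872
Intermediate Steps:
h(D, G) = 0
((224 + 82) + (2 + h(5, -2)*1))*84 = ((224 + 82) + (2 + 0*1))*84 = (306 + (2 + 0))*84 = (306 + 2)*84 = 308*84 = 25872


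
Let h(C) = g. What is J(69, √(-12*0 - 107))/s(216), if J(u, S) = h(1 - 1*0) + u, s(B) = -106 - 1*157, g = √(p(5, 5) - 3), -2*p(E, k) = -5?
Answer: -69/263 - I*√2/526 ≈ -0.26236 - 0.0026886*I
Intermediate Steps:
p(E, k) = 5/2 (p(E, k) = -½*(-5) = 5/2)
g = I*√2/2 (g = √(5/2 - 3) = √(-½) = I*√2/2 ≈ 0.70711*I)
s(B) = -263 (s(B) = -106 - 157 = -263)
h(C) = I*√2/2
J(u, S) = u + I*√2/2 (J(u, S) = I*√2/2 + u = u + I*√2/2)
J(69, √(-12*0 - 107))/s(216) = (69 + I*√2/2)/(-263) = (69 + I*√2/2)*(-1/263) = -69/263 - I*√2/526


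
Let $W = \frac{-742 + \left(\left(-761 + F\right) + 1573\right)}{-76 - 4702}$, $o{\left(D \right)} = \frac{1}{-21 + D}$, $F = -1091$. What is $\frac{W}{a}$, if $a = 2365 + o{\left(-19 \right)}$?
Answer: $\frac{20420}{225997011} \approx 9.0355 \cdot 10^{-5}$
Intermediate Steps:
$a = \frac{94599}{40}$ ($a = 2365 + \frac{1}{-21 - 19} = 2365 + \frac{1}{-40} = 2365 - \frac{1}{40} = \frac{94599}{40} \approx 2365.0$)
$W = \frac{1021}{4778}$ ($W = \frac{-742 + \left(\left(-761 - 1091\right) + 1573\right)}{-76 - 4702} = \frac{-742 + \left(-1852 + 1573\right)}{-4778} = \left(-742 - 279\right) \left(- \frac{1}{4778}\right) = \left(-1021\right) \left(- \frac{1}{4778}\right) = \frac{1021}{4778} \approx 0.21369$)
$\frac{W}{a} = \frac{1021}{4778 \cdot \frac{94599}{40}} = \frac{1021}{4778} \cdot \frac{40}{94599} = \frac{20420}{225997011}$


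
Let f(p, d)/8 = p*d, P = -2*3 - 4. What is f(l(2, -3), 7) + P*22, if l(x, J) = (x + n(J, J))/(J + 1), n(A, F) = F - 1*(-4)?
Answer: -304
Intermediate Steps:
n(A, F) = 4 + F (n(A, F) = F + 4 = 4 + F)
l(x, J) = (4 + J + x)/(1 + J) (l(x, J) = (x + (4 + J))/(J + 1) = (4 + J + x)/(1 + J))
P = -10 (P = -6 - 4 = -10)
f(p, d) = 8*d*p (f(p, d) = 8*(p*d) = 8*(d*p) = 8*d*p)
f(l(2, -3), 7) + P*22 = 8*7*((4 - 3 + 2)/(1 - 3)) - 10*22 = 8*7*(3/(-2)) - 220 = 8*7*(-½*3) - 220 = 8*7*(-3/2) - 220 = -84 - 220 = -304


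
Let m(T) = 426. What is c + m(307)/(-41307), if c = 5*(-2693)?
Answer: -185399727/13769 ≈ -13465.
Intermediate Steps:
c = -13465
c + m(307)/(-41307) = -13465 + 426/(-41307) = -13465 + 426*(-1/41307) = -13465 - 142/13769 = -185399727/13769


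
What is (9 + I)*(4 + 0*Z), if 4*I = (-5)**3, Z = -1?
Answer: -89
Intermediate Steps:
I = -125/4 (I = (1/4)*(-5)**3 = (1/4)*(-125) = -125/4 ≈ -31.250)
(9 + I)*(4 + 0*Z) = (9 - 125/4)*(4 + 0*(-1)) = -89*(4 + 0)/4 = -89/4*4 = -89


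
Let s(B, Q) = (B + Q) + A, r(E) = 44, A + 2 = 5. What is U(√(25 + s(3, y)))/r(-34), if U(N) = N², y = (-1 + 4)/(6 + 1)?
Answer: 5/7 ≈ 0.71429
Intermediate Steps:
A = 3 (A = -2 + 5 = 3)
y = 3/7 ≈ 0.42857
s(B, Q) = 3 + B + Q (s(B, Q) = (B + Q) + 3 = 3 + B + Q)
U(√(25 + s(3, y)))/r(-34) = (√(25 + (3 + 3 + 3/7)))²/44 = (√(25 + 45/7))²*(1/44) = (√(220/7))²*(1/44) = (2*√385/7)²*(1/44) = (220/7)*(1/44) = 5/7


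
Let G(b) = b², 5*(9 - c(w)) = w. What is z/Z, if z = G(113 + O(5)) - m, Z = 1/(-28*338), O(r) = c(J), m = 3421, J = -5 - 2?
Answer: -2793432096/25 ≈ -1.1174e+8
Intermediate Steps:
J = -7
c(w) = 9 - w/5
O(r) = 52/5 (O(r) = 9 - ⅕*(-7) = 9 + 7/5 = 52/5)
Z = -1/9464 (Z = 1/(-9464) = -1/9464 ≈ -0.00010566)
z = 295164/25 (z = (113 + 52/5)² - 1*3421 = (617/5)² - 3421 = 380689/25 - 3421 = 295164/25 ≈ 11807.)
z/Z = 295164/(25*(-1/9464)) = (295164/25)*(-9464) = -2793432096/25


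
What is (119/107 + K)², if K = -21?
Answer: 4528384/11449 ≈ 395.53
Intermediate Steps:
(119/107 + K)² = (119/107 - 21)² = (-2128/107)² = 4528384/11449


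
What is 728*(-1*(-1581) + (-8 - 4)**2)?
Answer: 1255800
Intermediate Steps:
728*(-1*(-1581) + (-8 - 4)**2) = 728*(1581 + (-12)**2) = 728*(1581 + 144) = 728*1725 = 1255800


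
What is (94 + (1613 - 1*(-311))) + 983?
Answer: 3001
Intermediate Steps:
(94 + (1613 - 1*(-311))) + 983 = (94 + (1613 + 311)) + 983 = (94 + 1924) + 983 = 2018 + 983 = 3001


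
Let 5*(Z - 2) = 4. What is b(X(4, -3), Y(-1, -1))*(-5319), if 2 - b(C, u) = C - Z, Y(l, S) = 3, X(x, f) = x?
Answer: -21276/5 ≈ -4255.2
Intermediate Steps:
Z = 14/5 (Z = 2 + (1/5)*4 = 2 + 4/5 = 14/5 ≈ 2.8000)
b(C, u) = 24/5 - C (b(C, u) = 2 - (C - 1*14/5) = 2 - (C - 14/5) = 2 - (-14/5 + C) = 2 + (14/5 - C) = 24/5 - C)
b(X(4, -3), Y(-1, -1))*(-5319) = (24/5 - 1*4)*(-5319) = (24/5 - 4)*(-5319) = (4/5)*(-5319) = -21276/5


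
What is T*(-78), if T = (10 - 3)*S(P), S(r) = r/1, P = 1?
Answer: -546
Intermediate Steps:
S(r) = r (S(r) = r*1 = r)
T = 7 (T = (10 - 3)*1 = 7*1 = 7)
T*(-78) = 7*(-78) = -546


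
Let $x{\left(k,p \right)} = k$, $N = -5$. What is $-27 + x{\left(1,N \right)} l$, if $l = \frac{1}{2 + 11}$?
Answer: $- \frac{350}{13} \approx -26.923$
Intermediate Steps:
$l = \frac{1}{13} \approx 0.076923$
$-27 + x{\left(1,N \right)} l = -27 + 1 \cdot \frac{1}{13} = -27 + \frac{1}{13} = - \frac{350}{13}$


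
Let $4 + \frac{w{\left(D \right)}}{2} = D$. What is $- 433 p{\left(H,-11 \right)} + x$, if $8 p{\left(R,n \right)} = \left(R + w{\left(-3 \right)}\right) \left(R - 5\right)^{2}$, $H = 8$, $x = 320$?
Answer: $\frac{12971}{4} \approx 3242.8$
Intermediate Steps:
$w{\left(D \right)} = -8 + 2 D$
$p{\left(R,n \right)} = \frac{\left(-5 + R\right)^{2} \left(-14 + R\right)}{8}$ ($p{\left(R,n \right)} = \frac{\left(R + \left(-8 + 2 \left(-3\right)\right)\right) \left(R - 5\right)^{2}}{8} = \frac{\left(R - 14\right) \left(-5 + R\right)^{2}}{8} = \frac{\left(-14 + R\right) \left(-5 + R\right)^{2}}{8} = \frac{\left(-5 + R\right)^{2} \left(-14 + R\right)}{8}$)
$- 433 p{\left(H,-11 \right)} + x = - 433 \frac{\left(-5 + 8\right)^{2} \left(-14 + 8\right)}{8} + 320 = - 433 \cdot \frac{1}{8} \cdot 3^{2} \left(-6\right) + 320 = - 433 \cdot \frac{1}{8} \cdot 9 \left(-6\right) + 320 = \left(-433\right) \left(- \frac{27}{4}\right) + 320 = \frac{11691}{4} + 320 = \frac{12971}{4}$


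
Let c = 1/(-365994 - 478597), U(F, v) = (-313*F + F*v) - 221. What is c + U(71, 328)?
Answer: 712834803/844591 ≈ 844.00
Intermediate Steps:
U(F, v) = -221 - 313*F + F*v
c = -1/844591 (c = 1/(-844591) = -1/844591 ≈ -1.1840e-6)
c + U(71, 328) = -1/844591 + (-221 - 313*71 + 71*328) = -1/844591 + (-221 - 22223 + 23288) = -1/844591 + 844 = 712834803/844591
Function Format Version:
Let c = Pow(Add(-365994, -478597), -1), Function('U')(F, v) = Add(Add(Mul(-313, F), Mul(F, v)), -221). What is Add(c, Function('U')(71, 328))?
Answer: Rational(712834803, 844591) ≈ 844.00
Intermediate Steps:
Function('U')(F, v) = Add(-221, Mul(-313, F), Mul(F, v))
c = Rational(-1, 844591) (c = Pow(-844591, -1) = Rational(-1, 844591) ≈ -1.1840e-6)
Add(c, Function('U')(71, 328)) = Add(Rational(-1, 844591), Add(-221, Mul(-313, 71), Mul(71, 328))) = Add(Rational(-1, 844591), Add(-221, -22223, 23288)) = Add(Rational(-1, 844591), 844) = Rational(712834803, 844591)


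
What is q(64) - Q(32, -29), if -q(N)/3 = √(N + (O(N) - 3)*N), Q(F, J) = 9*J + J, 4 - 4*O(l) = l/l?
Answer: 290 - 12*I*√5 ≈ 290.0 - 26.833*I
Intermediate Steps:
O(l) = ¾ (O(l) = 1 - l/(4*l) = 1 - ¼*1 = 1 - ¼ = ¾)
Q(F, J) = 10*J
q(N) = -3*√5*√(-N)/2 (q(N) = -3*√(N + (¾ - 3)*N) = -3*√(N - 9*N/4) = -3*√5*√(-N)/2)
q(64) - Q(32, -29) = -3*√5*√(-1*64)/2 - 10*(-29) = -3*√5*√(-64)/2 - 1*(-290) = -3*√5*8*I/2 + 290 = -12*I*√5 + 290 = 290 - 12*I*√5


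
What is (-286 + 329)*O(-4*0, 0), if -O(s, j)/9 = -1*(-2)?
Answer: -774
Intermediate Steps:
O(s, j) = -18 (O(s, j) = -(-9)*(-2) = -9*2 = -18)
(-286 + 329)*O(-4*0, 0) = (-286 + 329)*(-18) = 43*(-18) = -774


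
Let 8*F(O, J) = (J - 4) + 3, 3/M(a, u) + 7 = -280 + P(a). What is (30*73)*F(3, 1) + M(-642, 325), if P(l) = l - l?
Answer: -3/287 ≈ -0.010453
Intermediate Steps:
P(l) = 0
M(a, u) = -3/287 (M(a, u) = 3/(-7 + (-280 + 0)) = 3/(-7 - 280) = 3/(-287) = 3*(-1/287) = -3/287)
F(O, J) = -⅛ + J/8 (F(O, J) = ((J - 4) + 3)/8 = ((-4 + J) + 3)/8 = (-1 + J)/8 = -⅛ + J/8)
(30*73)*F(3, 1) + M(-642, 325) = (30*73)*(-⅛ + (⅛)*1) - 3/287 = 2190*(-⅛ + ⅛) - 3/287 = 2190*0 - 3/287 = 0 - 3/287 = -3/287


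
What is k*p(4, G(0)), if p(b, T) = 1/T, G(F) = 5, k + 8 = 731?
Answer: 723/5 ≈ 144.60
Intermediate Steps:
k = 723 (k = -8 + 731 = 723)
k*p(4, G(0)) = 723/5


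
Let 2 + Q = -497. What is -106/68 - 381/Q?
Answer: -13493/16966 ≈ -0.79530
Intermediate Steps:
Q = -499 (Q = -2 - 497 = -499)
-106/68 - 381/Q = -106/68 - 381/(-499) = -106*1/68 - 381*(-1/499) = -53/34 + 381/499 = -13493/16966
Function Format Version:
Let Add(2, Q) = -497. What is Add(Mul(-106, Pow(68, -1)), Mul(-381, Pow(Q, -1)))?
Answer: Rational(-13493, 16966) ≈ -0.79530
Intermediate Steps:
Q = -499 (Q = Add(-2, -497) = -499)
Add(Mul(-106, Pow(68, -1)), Mul(-381, Pow(Q, -1))) = Add(Mul(-106, Pow(68, -1)), Mul(-381, Pow(-499, -1))) = Add(Mul(-106, Rational(1, 68)), Mul(-381, Rational(-1, 499))) = Add(Rational(-53, 34), Rational(381, 499)) = Rational(-13493, 16966)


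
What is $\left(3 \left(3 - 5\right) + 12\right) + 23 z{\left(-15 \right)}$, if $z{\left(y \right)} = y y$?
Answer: $5181$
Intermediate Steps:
$z{\left(y \right)} = y^{2}$
$\left(3 \left(3 - 5\right) + 12\right) + 23 z{\left(-15 \right)} = \left(3 \left(3 - 5\right) + 12\right) + 23 \left(-15\right)^{2} = \left(3 \left(3 - 5\right) + 12\right) + 23 \cdot 225 = \left(3 \left(-2\right) + 12\right) + 5175 = \left(-6 + 12\right) + 5175 = 6 + 5175 = 5181$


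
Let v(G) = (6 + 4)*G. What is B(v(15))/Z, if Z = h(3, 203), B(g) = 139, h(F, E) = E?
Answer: 139/203 ≈ 0.68473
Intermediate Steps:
v(G) = 10*G
Z = 203
B(v(15))/Z = 139/203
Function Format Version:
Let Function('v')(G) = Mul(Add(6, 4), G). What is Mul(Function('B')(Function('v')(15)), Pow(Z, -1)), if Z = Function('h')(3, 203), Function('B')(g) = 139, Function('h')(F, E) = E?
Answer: Rational(139, 203) ≈ 0.68473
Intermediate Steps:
Function('v')(G) = Mul(10, G)
Z = 203
Mul(Function('B')(Function('v')(15)), Pow(Z, -1)) = Mul(139, Pow(203, -1)) = Mul(139, Rational(1, 203)) = Rational(139, 203)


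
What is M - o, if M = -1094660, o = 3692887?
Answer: -4787547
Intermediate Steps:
M - o = -1094660 - 1*3692887 = -1094660 - 3692887 = -4787547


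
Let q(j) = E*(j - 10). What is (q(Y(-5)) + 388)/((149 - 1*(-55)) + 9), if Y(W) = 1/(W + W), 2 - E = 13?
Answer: 4991/2130 ≈ 2.3432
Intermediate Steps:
E = -11 (E = 2 - 1*13 = 2 - 13 = -11)
Y(W) = 1/(2*W)
q(j) = 110 - 11*j (q(j) = -11*(j - 10) = -11*(-10 + j) = 110 - 11*j)
(q(Y(-5)) + 388)/((149 - 1*(-55)) + 9) = ((110 - 11/(2*(-5))) + 388)/((149 - 1*(-55)) + 9) = ((110 - 11*(-1)/(2*5)) + 388)/((149 + 55) + 9) = ((110 - 11*(-⅒)) + 388)/(204 + 9) = ((110 + 11/10) + 388)/213 = (1111/10 + 388)*(1/213) = (4991/10)*(1/213) = 4991/2130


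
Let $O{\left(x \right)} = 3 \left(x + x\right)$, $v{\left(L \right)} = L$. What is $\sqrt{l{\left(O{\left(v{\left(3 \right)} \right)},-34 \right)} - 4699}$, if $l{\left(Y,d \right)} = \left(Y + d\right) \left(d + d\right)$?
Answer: $i \sqrt{3611} \approx 60.092 i$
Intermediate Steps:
$O{\left(x \right)} = 6 x$ ($O{\left(x \right)} = 3 \cdot 2 x = 6 x$)
$l{\left(Y,d \right)} = 2 d \left(Y + d\right)$ ($l{\left(Y,d \right)} = \left(Y + d\right) 2 d = 2 d \left(Y + d\right)$)
$\sqrt{l{\left(O{\left(v{\left(3 \right)} \right)},-34 \right)} - 4699} = \sqrt{2 \left(-34\right) \left(6 \cdot 3 - 34\right) - 4699} = \sqrt{2 \left(-34\right) \left(18 - 34\right) - 4699} = \sqrt{2 \left(-34\right) \left(-16\right) - 4699} = \sqrt{1088 - 4699} = \sqrt{-3611} = i \sqrt{3611}$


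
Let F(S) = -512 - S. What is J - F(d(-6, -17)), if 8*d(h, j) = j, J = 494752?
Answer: 3962095/8 ≈ 4.9526e+5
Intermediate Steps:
d(h, j) = j/8
J - F(d(-6, -17)) = 494752 - (-512 - (-17)/8) = 494752 - (-512 - 1*(-17/8)) = 494752 - (-512 + 17/8) = 494752 - 1*(-4079/8) = 494752 + 4079/8 = 3962095/8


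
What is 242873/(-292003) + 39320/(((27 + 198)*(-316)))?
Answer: -1437491413/1038070665 ≈ -1.3848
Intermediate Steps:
242873/(-292003) + 39320/(((27 + 198)*(-316))) = 242873*(-1/292003) + 39320/((225*(-316))) = -242873/292003 + 39320/(-71100) = -242873/292003 + 39320*(-1/71100) = -242873/292003 - 1966/3555 = -1437491413/1038070665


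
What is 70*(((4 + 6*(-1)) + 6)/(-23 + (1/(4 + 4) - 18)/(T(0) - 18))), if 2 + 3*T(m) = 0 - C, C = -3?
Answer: -118720/9323 ≈ -12.734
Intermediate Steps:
T(m) = ⅓ (T(m) = -⅔ + (0 - 1*(-3))/3 = -⅔ + (0 + 3)/3 = -⅔ + (⅓)*3 = -⅔ + 1 = ⅓)
70*(((4 + 6*(-1)) + 6)/(-23 + (1/(4 + 4) - 18)/(T(0) - 18))) = 70*(((4 + 6*(-1)) + 6)/(-23 + (1/(4 + 4) - 18)/(⅓ - 18))) = 70*(((4 - 6) + 6)/(-23 + (1/8 - 18)/(-53/3))) = 70*((-2 + 6)/(-23 + (⅛ - 18)*(-3/53))) = 70*(4/(-23 - 143/8*(-3/53))) = 70*(4/(-23 + 429/424)) = 70*(4/(-9323/424)) = 70*(4*(-424/9323)) = 70*(-1696/9323) = -118720/9323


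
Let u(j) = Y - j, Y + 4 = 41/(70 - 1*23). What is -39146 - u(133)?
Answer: -1833464/47 ≈ -39010.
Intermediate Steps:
Y = -147/47 (Y = -4 + 41/(70 - 1*23) = -4 + 41/(70 - 23) = -4 + 41/47 = -147/47 ≈ -3.1277)
u(j) = -147/47 - j
-39146 - u(133) = -39146 - (-147/47 - 1*133) = -39146 - (-147/47 - 133) = -39146 - 1*(-6398/47) = -39146 + 6398/47 = -1833464/47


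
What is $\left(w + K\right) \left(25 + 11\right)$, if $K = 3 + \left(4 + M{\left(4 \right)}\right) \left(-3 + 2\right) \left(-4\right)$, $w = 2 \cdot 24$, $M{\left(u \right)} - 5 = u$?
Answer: $3708$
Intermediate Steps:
$M{\left(u \right)} = 5 + u$
$w = 48$
$K = 55$ ($K = 3 + \left(4 + \left(5 + 4\right)\right) \left(-3 + 2\right) \left(-4\right) = 3 + \left(4 + 9\right) \left(-1\right) \left(-4\right) = 3 + 13 \left(-1\right) \left(-4\right) = 3 - -52 = 3 + 52 = 55$)
$\left(w + K\right) \left(25 + 11\right) = \left(48 + 55\right) \left(25 + 11\right) = 103 \cdot 36 = 3708$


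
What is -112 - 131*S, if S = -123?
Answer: 16001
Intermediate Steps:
-112 - 131*S = -112 - 131*(-123) = -112 + 16113 = 16001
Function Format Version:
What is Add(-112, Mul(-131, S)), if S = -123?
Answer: 16001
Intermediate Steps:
Add(-112, Mul(-131, S)) = Add(-112, Mul(-131, -123)) = Add(-112, 16113) = 16001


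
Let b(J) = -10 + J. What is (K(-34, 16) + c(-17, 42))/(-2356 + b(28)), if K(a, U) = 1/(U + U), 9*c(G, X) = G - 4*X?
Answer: 5911/673344 ≈ 0.0087786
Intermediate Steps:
c(G, X) = -4*X/9 + G/9 (c(G, X) = (G - 4*X)/9 = -4*X/9 + G/9)
K(a, U) = 1/(2*U)
(K(-34, 16) + c(-17, 42))/(-2356 + b(28)) = ((½)/16 + (-4/9*42 + (⅑)*(-17)))/(-2356 + (-10 + 28)) = ((½)*(1/16) + (-56/3 - 17/9))/(-2356 + 18) = (1/32 - 185/9)/(-2338) = -5911/288*(-1/2338) = 5911/673344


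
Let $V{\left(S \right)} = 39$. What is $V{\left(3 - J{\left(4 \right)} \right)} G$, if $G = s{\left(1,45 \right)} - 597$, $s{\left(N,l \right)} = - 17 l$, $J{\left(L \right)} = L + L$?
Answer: $-53118$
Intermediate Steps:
$J{\left(L \right)} = 2 L$
$G = -1362$ ($G = \left(-17\right) 45 - 597 = -765 - 597 = -1362$)
$V{\left(3 - J{\left(4 \right)} \right)} G = 39 \left(-1362\right) = -53118$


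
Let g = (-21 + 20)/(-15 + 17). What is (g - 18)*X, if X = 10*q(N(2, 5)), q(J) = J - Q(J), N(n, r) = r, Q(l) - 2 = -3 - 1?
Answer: -1295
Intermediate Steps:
Q(l) = -2 (Q(l) = 2 + (-3 - 1) = 2 - 4 = -2)
q(J) = 2 + J (q(J) = J - 1*(-2) = J + 2 = 2 + J)
X = 70 (X = 10*(2 + 5) = 10*7 = 70)
g = -½ (g = -1/2 = -1*½ = -½ ≈ -0.50000)
(g - 18)*X = (-½ - 18)*70 = -37/2*70 = -1295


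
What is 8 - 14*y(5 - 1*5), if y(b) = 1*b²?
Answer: 8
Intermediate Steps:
y(b) = b²
8 - 14*y(5 - 1*5) = 8 - 14*(5 - 1*5)² = 8 - 14*(5 - 5)² = 8 - 14*0² = 8 - 14*0 = 8 + 0 = 8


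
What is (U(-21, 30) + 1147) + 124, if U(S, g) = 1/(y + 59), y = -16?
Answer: 54654/43 ≈ 1271.0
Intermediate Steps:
U(S, g) = 1/43 (U(S, g) = 1/(-16 + 59) = 1/43)
(U(-21, 30) + 1147) + 124 = (1/43 + 1147) + 124 = 49322/43 + 124 = 54654/43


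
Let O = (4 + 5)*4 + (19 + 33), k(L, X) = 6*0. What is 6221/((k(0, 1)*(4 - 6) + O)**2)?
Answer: 6221/7744 ≈ 0.80333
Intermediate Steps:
k(L, X) = 0
O = 88 (O = 9*4 + 52 = 36 + 52 = 88)
6221/((k(0, 1)*(4 - 6) + O)**2) = 6221/((0*(4 - 6) + 88)**2) = 6221/((0*(-2) + 88)**2) = 6221/((0 + 88)**2) = 6221/(88**2) = 6221/7744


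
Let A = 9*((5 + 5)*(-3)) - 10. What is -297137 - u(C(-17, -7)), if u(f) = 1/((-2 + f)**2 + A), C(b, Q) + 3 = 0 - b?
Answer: -40410631/136 ≈ -2.9714e+5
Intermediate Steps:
A = -280 (A = 9*(10*(-3)) - 10 = 9*(-30) - 10 = -270 - 10 = -280)
C(b, Q) = -3 - b (C(b, Q) = -3 + (0 - b) = -3 - b)
u(f) = 1/(-280 + (-2 + f)**2) (u(f) = 1/((-2 + f)**2 - 280) = 1/(-280 + (-2 + f)**2))
-297137 - u(C(-17, -7)) = -297137 - 1/(-280 + (-2 + (-3 - 1*(-17)))**2) = -297137 - 1/(-280 + (-2 + (-3 + 17))**2) = -297137 - 1/(-280 + (-2 + 14)**2) = -297137 - 1/(-280 + 12**2) = -297137 - 1/(-280 + 144) = -297137 - 1/(-136) = -297137 - 1*(-1/136) = -297137 + 1/136 = -40410631/136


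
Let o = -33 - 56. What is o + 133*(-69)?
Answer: -9266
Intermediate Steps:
o = -89
o + 133*(-69) = -89 + 133*(-69) = -89 - 9177 = -9266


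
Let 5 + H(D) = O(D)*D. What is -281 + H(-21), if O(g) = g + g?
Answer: 596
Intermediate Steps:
O(g) = 2*g
H(D) = -5 + 2*D² (H(D) = -5 + (2*D)*D = -5 + 2*D²)
-281 + H(-21) = -281 + (-5 + 2*(-21)²) = -281 + (-5 + 2*441) = -281 + (-5 + 882) = -281 + 877 = 596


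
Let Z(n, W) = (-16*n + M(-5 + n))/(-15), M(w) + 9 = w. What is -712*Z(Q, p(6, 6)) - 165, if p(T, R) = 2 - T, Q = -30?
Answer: 307957/15 ≈ 20530.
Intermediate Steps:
M(w) = -9 + w
Z(n, W) = 14/15 + n (Z(n, W) = (-16*n + (-9 + (-5 + n)))/(-15) = (-16*n + (-14 + n))*(-1/15) = (-14 - 15*n)*(-1/15) = 14/15 + n)
-712*Z(Q, p(6, 6)) - 165 = -712*(14/15 - 30) - 165 = -712*(-436/15) - 165 = 310432/15 - 165 = 307957/15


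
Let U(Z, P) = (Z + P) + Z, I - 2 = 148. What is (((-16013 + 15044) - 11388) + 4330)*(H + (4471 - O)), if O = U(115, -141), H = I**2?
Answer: -215781814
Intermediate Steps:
I = 150 (I = 2 + 148 = 150)
U(Z, P) = P + 2*Z (U(Z, P) = (P + Z) + Z = P + 2*Z)
H = 22500 (H = 150**2 = 22500)
O = 89 (O = -141 + 2*115 = -141 + 230 = 89)
(((-16013 + 15044) - 11388) + 4330)*(H + (4471 - O)) = (((-16013 + 15044) - 11388) + 4330)*(22500 + (4471 - 1*89)) = ((-969 - 11388) + 4330)*(22500 + (4471 - 89)) = (-12357 + 4330)*(22500 + 4382) = -8027*26882 = -215781814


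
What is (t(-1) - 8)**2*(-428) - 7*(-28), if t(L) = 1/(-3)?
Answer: -265736/9 ≈ -29526.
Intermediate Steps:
t(L) = -1/3
(t(-1) - 8)**2*(-428) - 7*(-28) = (-1/3 - 8)**2*(-428) - 7*(-28) = (-25/3)**2*(-428) + 196 = (625/9)*(-428) + 196 = -267500/9 + 196 = -265736/9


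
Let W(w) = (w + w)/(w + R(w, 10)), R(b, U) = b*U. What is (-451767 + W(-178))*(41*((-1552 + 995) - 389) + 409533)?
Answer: -1842403117945/11 ≈ -1.6749e+11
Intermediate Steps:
R(b, U) = U*b
W(w) = 2/11 (W(w) = (w + w)/(w + 10*w) = (2*w)/((11*w)) = (2*w)*(1/(11*w)) = 2/11)
(-451767 + W(-178))*(41*((-1552 + 995) - 389) + 409533) = (-451767 + 2/11)*(41*((-1552 + 995) - 389) + 409533) = -4969435*(41*(-557 - 389) + 409533)/11 = -4969435*(41*(-946) + 409533)/11 = -4969435*(-38786 + 409533)/11 = -4969435/11*370747 = -1842403117945/11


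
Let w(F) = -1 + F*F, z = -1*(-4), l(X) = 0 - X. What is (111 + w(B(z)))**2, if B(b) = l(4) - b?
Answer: 30276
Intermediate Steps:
l(X) = -X
z = 4
B(b) = -4 - b (B(b) = -1*4 - b = -4 - b)
w(F) = -1 + F**2
(111 + w(B(z)))**2 = (111 + (-1 + (-4 - 1*4)**2))**2 = (111 + (-1 + (-4 - 4)**2))**2 = (111 + (-1 + (-8)**2))**2 = (111 + (-1 + 64))**2 = (111 + 63)**2 = 174**2 = 30276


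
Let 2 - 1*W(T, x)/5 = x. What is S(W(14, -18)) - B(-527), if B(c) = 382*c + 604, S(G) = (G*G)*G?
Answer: 1200710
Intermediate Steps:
W(T, x) = 10 - 5*x
S(G) = G³ (S(G) = G²*G = G³)
B(c) = 604 + 382*c
S(W(14, -18)) - B(-527) = (10 - 5*(-18))³ - (604 + 382*(-527)) = (10 + 90)³ - (604 - 201314) = 100³ - 1*(-200710) = 1000000 + 200710 = 1200710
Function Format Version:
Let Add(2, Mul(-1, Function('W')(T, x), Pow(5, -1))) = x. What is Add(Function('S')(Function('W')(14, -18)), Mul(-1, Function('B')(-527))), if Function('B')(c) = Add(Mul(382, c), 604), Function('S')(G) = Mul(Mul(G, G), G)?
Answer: 1200710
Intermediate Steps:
Function('W')(T, x) = Add(10, Mul(-5, x))
Function('S')(G) = Pow(G, 3) (Function('S')(G) = Mul(Pow(G, 2), G) = Pow(G, 3))
Function('B')(c) = Add(604, Mul(382, c))
Add(Function('S')(Function('W')(14, -18)), Mul(-1, Function('B')(-527))) = Add(Pow(Add(10, Mul(-5, -18)), 3), Mul(-1, Add(604, Mul(382, -527)))) = Add(Pow(Add(10, 90), 3), Mul(-1, Add(604, -201314))) = Add(Pow(100, 3), Mul(-1, -200710)) = Add(1000000, 200710) = 1200710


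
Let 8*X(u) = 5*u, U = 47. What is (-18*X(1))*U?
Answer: -2115/4 ≈ -528.75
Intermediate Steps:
X(u) = 5*u/8 (X(u) = (5*u)/8 = 5*u/8)
(-18*X(1))*U = -45/4*47 = -2115/4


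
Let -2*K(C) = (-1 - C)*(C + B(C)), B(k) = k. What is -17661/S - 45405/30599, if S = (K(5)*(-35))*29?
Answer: -1382879/1529950 ≈ -0.90387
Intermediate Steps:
K(C) = -C*(-1 - C) (K(C) = -(-1 - C)*(C + C)/2 = -(-1 - C)*2*C/2 = -C*(-1 - C))
S = -30450 (S = ((5*(1 + 5))*(-35))*29 = ((5*6)*(-35))*29 = (30*(-35))*29 = -1050*29 = -30450)
-17661/S - 45405/30599 = -17661/(-30450) - 45405/30599 = -17661*(-1/30450) - 45405*1/30599 = 29/50 - 45405/30599 = -1382879/1529950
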